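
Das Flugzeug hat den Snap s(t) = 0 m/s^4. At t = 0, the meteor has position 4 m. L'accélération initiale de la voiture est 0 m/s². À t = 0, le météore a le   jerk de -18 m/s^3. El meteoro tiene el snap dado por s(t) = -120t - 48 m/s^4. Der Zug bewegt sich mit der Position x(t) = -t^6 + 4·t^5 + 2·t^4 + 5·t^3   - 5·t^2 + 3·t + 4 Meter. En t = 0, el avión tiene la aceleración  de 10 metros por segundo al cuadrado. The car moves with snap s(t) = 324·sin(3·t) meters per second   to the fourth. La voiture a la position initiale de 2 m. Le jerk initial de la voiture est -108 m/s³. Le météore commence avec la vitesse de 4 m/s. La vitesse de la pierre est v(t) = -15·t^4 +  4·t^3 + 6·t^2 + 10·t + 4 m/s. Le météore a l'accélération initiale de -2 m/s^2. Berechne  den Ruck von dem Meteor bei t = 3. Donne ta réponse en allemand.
Wir müssen unsere Gleichung für den Snap s(t) = -120·t - 48 1-mal integrieren. Das Integral von dem Snap, mit j(0) = -18, ergibt den Ruck: j(t) = -60·t^2 - 48·t - 18. Wir haben den Ruck j(t) = -60·t^2 - 48·t - 18. Durch Einsetzen von t = 3: j(3) = -702.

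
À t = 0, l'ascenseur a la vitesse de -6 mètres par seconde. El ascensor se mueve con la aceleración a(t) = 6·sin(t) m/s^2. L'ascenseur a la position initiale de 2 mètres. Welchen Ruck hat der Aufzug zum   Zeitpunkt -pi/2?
Um dies zu lösen, müssen wir 1 Ableitung unserer Gleichung für die Beschleunigung a(t) = 6·sin(t) nehmen. Durch Ableiten von der Beschleunigung erhalten wir den Ruck: j(t) = 6·cos(t). Aus der Gleichung für den Ruck j(t) = 6·cos(t), setzen wir t = -pi/2 ein und erhalten j = 0.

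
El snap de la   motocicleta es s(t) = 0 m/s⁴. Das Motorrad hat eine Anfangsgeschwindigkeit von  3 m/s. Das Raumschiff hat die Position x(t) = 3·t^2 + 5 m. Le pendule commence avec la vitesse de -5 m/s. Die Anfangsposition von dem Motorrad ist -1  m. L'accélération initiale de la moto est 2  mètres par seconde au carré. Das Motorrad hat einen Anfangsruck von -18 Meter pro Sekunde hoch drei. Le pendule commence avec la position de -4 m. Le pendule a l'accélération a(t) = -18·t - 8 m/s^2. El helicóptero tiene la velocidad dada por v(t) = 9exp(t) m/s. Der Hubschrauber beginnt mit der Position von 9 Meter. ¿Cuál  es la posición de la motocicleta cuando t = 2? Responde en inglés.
We need to integrate our snap equation s(t) = 0 4 times. Taking ∫s(t)dt and applying j(0) = -18, we find j(t) = -18. Finding the antiderivative of j(t) and using a(0) = 2: a(t) = 2 - 18·t. Integrating acceleration and using the initial condition v(0) = 3, we get v(t) = -9·t^2 + 2·t + 3. The integral of velocity is position. Using x(0) = -1, we get x(t) = -3·t^3 + t^2 + 3·t - 1. From the given position equation x(t) = -3·t^3 + t^2 + 3·t - 1, we substitute t = 2 to get x = -15.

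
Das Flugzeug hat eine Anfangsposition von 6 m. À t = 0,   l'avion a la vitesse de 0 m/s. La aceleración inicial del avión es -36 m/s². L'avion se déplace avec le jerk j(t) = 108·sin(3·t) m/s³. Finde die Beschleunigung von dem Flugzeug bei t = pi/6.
Wir müssen unsere Gleichung für den Ruck j(t) = 108·sin(3·t) 1-mal integrieren. Mit ∫j(t)dt und Anwendung von a(0) = -36, finden wir a(t) = -36·cos(3·t). Wir haben die Beschleunigung a(t) = -36·cos(3·t). Durch Einsetzen von t = pi/6: a(pi/6) = 0.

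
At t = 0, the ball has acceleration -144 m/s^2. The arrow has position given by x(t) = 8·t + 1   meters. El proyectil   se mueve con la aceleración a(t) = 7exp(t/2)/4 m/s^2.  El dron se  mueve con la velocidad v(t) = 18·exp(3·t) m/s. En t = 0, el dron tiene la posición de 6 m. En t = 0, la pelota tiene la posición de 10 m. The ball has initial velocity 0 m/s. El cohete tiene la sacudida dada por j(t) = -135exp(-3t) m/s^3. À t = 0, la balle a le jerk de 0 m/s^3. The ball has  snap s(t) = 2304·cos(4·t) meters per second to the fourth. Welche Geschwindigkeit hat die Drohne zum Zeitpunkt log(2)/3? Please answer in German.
Wir haben die Geschwindigkeit v(t) = 18·exp(3·t). Durch Einsetzen von t = log(2)/3: v(log(2)/3) = 36.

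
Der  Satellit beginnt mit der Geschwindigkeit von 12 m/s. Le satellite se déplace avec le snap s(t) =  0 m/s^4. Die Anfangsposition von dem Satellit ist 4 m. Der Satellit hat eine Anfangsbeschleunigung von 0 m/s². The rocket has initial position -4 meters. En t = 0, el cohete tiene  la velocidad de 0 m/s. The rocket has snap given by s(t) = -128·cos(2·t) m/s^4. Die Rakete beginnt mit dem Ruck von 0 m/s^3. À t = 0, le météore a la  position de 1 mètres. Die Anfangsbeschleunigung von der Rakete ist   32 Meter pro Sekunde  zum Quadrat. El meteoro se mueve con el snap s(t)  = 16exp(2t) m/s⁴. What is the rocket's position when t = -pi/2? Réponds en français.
Nous devons trouver la primitive de notre équation du snap s(t) = -128·cos(2·t) 4 fois. En prenant ∫s(t)dt et en appliquant j(0) = 0, nous trouvons j(t) = -64·sin(2·t). La primitive du jerk est l'accélération. En utilisant a(0) = 32, nous obtenons a(t) = 32·cos(2·t). La primitive de l'accélération, avec v(0) = 0, donne la vitesse: v(t) = 16·sin(2·t). L'intégrale de la vitesse est la position. En utilisant x(0) = -4, nous obtenons x(t) = 4 - 8·cos(2·t). En utilisant x(t) = 4 - 8·cos(2·t) et en substituant t = -pi/2, nous trouvons x = 12.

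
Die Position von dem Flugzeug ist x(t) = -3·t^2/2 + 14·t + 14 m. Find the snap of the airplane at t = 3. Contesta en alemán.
Wir müssen unsere Gleichung für die Position x(t) = -3·t^2/2 + 14·t + 14 4-mal ableiten. Mit d/dt von x(t) finden wir v(t) = 14 - 3·t. Durch Ableiten von der Geschwindigkeit erhalten wir die Beschleunigung: a(t) = -3. Durch Ableiten von der Beschleunigung erhalten wir den Ruck: j(t) = 0. Durch Ableiten von dem Ruck erhalten wir den Snap: s(t) = 0. Wir haben den Snap s(t) = 0. Durch Einsetzen von t = 3: s(3) = 0.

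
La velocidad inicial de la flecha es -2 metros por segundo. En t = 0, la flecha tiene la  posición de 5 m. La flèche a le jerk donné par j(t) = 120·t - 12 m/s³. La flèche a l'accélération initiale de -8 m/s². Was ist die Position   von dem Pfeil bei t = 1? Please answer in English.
To find the answer, we compute 3 integrals of j(t) = 120·t - 12. Finding the antiderivative of j(t) and using a(0) = -8: a(t) = 60·t^2 - 12·t - 8. Integrating acceleration and using the initial condition v(0) = -2, we get v(t) = 20·t^3 - 6·t^2 - 8·t - 2. Finding the antiderivative of v(t) and using x(0) = 5: x(t) = 5·t^4 - 2·t^3 - 4·t^2 - 2·t + 5. Using x(t) = 5·t^4 - 2·t^3 - 4·t^2 - 2·t + 5 and substituting t = 1, we find x = 2.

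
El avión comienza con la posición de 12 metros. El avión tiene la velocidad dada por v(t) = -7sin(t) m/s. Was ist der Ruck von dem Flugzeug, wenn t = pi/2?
Wir müssen unsere Gleichung für die Geschwindigkeit v(t) = -7·sin(t) 2-mal ableiten. Durch Ableiten von der Geschwindigkeit erhalten wir die Beschleunigung: a(t) = -7·cos(t). Mit d/dt von a(t) finden wir j(t) = 7·sin(t). Mit j(t) = 7·sin(t) und Einsetzen von t = pi/2, finden wir j = 7.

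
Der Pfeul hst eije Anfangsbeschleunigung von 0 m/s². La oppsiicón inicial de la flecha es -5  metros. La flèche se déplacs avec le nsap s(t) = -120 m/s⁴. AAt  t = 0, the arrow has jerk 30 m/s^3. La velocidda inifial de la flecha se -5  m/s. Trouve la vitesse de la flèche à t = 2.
Pour résoudre ceci, nous devons prendre 3 intégrales de notre équation du snap s(t) = -120. En intégrant le snap et en utilisant la condition initiale j(0) = 30, nous obtenons j(t) = 30 - 120·t. La primitive du jerk, avec a(0) = 0, donne l'accélération: a(t) = 30·t·(1 - 2·t). En prenant ∫a(t)dt et en appliquant v(0) = -5, nous trouvons v(t) = -20·t^3 + 15·t^2 - 5. En utilisant v(t) = -20·t^3 + 15·t^2 - 5 et en substituant t = 2, nous trouvons v = -105.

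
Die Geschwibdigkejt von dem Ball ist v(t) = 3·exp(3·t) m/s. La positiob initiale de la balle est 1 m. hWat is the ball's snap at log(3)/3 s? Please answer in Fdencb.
Pour résoudre ceci, nous devons prendre 3 dérivées de notre équation de la vitesse v(t) = 3·exp(3·t). La dérivée de la vitesse donne l'accélération: a(t) = 9·exp(3·t). En dérivant l'accélération, nous obtenons le jerk: j(t) = 27·exp(3·t). En dérivant le jerk, nous obtenons le snap: s(t) = 81·exp(3·t). En utilisant s(t) = 81·exp(3·t) et en substituant t = log(3)/3, nous trouvons s = 243.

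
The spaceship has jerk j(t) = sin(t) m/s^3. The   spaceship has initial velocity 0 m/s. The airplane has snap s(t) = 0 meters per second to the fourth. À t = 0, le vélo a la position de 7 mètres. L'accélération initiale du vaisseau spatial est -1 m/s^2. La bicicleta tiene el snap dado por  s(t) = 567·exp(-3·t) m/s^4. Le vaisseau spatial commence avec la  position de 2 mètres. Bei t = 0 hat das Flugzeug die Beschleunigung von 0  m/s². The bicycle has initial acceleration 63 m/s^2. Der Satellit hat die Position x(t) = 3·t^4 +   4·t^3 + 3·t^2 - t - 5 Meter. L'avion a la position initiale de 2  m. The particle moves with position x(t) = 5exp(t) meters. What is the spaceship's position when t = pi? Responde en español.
Partiendo de la sacudida j(t) = sin(t), tomamos 3 integrales. Integrando la sacudida y usando la condición inicial a(0) = -1, obtenemos a(t) = -cos(t). La antiderivada de la aceleración, con v(0) = 0, da la velocidad: v(t) = -sin(t). La integral de la velocidad, con x(0) = 2, da la posición: x(t) = cos(t) + 1. Usando x(t) = cos(t) + 1 y sustituyendo t = pi, encontramos x = 0.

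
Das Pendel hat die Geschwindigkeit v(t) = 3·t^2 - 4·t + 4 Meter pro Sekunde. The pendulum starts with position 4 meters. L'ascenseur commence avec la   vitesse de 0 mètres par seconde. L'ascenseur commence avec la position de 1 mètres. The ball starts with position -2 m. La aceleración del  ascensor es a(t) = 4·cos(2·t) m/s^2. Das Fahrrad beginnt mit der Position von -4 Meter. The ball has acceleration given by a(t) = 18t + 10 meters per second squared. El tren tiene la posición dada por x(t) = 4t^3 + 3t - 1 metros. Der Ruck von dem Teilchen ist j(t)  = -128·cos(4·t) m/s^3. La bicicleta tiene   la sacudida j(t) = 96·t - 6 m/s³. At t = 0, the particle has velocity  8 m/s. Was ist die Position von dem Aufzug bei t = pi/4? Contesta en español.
Partiendo de la aceleración a(t) = 4·cos(2·t), tomamos 2 integrales. La integral de la aceleración, con v(0) = 0, da la velocidad: v(t) = 2·sin(2·t). Tomando ∫v(t)dt y aplicando x(0) = 1, encontramos x(t) = 2 - cos(2·t). De la ecuación de la posición x(t) = 2 - cos(2·t), sustituimos t = pi/4 para obtener x = 2.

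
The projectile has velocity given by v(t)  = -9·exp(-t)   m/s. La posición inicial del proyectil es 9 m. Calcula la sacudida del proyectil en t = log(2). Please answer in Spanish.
Partiendo de la velocidad v(t) = -9·exp(-t), tomamos 2 derivadas. Tomando d/dt de v(t), encontramos a(t) = 9·exp(-t). Derivando la aceleración, obtenemos la sacudida: j(t) = -9·exp(-t). Tenemos la sacudida j(t) = -9·exp(-t). Sustituyendo t = log(2): j(log(2)) = -9/2.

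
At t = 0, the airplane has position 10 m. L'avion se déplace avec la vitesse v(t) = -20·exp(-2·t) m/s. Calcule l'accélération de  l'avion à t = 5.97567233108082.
Pour résoudre ceci, nous devons prendre 1 dérivée de notre équation de la vitesse v(t) = -20·exp(-2·t). En prenant d/dt de v(t), nous trouvons a(t) = 40·exp(-2·t). De l'équation de l'accélération a(t) = 40·exp(-2·t), nous substituons t = 5.97567233108082 pour obtenir a = 0.000258022128317602.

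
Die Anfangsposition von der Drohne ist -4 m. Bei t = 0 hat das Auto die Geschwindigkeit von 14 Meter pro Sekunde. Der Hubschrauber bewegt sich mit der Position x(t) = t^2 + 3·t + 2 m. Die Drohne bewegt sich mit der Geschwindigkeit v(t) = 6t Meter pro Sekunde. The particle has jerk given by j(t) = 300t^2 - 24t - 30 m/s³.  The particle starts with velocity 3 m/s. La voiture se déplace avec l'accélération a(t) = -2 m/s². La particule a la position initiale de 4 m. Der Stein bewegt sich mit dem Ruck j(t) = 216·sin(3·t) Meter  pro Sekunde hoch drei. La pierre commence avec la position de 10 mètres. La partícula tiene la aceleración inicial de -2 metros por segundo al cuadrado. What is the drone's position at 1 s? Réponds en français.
Nous devons intégrer notre équation de la vitesse v(t) = 6·t 1 fois. En intégrant la vitesse et en utilisant la condition initiale x(0) = -4, nous obtenons x(t) = 3·t^2 - 4. De l'équation de la position x(t) = 3·t^2 - 4, nous substituons t = 1 pour obtenir x = -1.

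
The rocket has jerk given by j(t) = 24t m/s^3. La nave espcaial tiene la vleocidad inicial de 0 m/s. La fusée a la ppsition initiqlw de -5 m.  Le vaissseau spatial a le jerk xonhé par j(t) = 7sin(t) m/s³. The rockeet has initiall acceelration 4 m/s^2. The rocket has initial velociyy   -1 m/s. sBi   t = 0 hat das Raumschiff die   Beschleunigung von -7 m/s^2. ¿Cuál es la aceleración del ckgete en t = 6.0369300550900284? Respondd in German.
Um dies zu lösen, müssen wir 1 Stammfunktion unserer Gleichung für den Ruck j(t) = 24·t finden. Das Integral von dem Ruck ist die Beschleunigung. Mit a(0) = 4 erhalten wir a(t) = 12·t^2 + 4. Wir haben die Beschleunigung a(t) = 12·t^2 + 4. Durch Einsetzen von t = 6.0369300550900284: a(6.0369300550900284) = 441.334293880592.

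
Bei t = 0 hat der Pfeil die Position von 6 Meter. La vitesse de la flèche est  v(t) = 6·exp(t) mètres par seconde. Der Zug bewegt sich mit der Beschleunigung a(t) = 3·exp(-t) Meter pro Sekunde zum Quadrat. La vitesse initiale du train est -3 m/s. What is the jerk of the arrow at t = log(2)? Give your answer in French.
En partant de la vitesse v(t) = 6·exp(t), nous prenons 2 dérivées. La dérivée de la vitesse donne l'accélération: a(t) = 6·exp(t). En prenant d/dt de a(t), nous trouvons j(t) = 6·exp(t). Nous avons le jerk j(t) = 6·exp(t). En substituant t = log(2): j(log(2)) = 12.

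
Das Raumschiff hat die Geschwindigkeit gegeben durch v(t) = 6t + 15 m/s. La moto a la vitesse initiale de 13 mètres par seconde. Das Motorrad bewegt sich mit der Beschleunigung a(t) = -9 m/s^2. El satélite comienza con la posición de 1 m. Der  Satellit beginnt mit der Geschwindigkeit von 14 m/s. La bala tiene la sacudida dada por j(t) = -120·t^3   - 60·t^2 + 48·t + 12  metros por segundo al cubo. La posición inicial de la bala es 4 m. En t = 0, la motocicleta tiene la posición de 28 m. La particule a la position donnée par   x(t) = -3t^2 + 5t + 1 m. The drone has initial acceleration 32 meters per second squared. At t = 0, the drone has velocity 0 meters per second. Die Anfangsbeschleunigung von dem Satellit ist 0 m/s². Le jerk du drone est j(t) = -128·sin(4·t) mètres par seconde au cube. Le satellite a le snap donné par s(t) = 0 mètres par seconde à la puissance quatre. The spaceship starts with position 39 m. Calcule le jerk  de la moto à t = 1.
En partant de l'accélération a(t) = -9, nous prenons 1 dérivée. La dérivée de l'accélération donne le jerk: j(t) = 0. En utilisant j(t) = 0 et en substituant t = 1, nous trouvons j = 0.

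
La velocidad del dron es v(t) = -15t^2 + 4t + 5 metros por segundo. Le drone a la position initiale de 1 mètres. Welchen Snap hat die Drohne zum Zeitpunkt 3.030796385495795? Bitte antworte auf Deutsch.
Wir müssen unsere Gleichung für die Geschwindigkeit v(t) = -15·t^2 + 4·t + 5 3-mal ableiten. Mit d/dt von v(t) finden wir a(t) = 4 - 30·t. Die Ableitung von der Beschleunigung ergibt den Ruck: j(t) = -30. Durch Ableiten von dem Ruck erhalten wir den Snap: s(t) = 0. Wir haben den Snap s(t) = 0. Durch Einsetzen von t = 3.030796385495795: s(3.030796385495795) = 0.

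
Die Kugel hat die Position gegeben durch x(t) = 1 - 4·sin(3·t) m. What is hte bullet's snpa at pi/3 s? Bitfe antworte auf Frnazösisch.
En partant de la position x(t) = 1 - 4·sin(3·t), nous prenons 4 dérivées. En dérivant la position, nous obtenons la vitesse: v(t) = -12·cos(3·t). En dérivant la vitesse, nous obtenons l'accélération: a(t) = 36·sin(3·t). En dérivant l'accélération, nous obtenons le jerk: j(t) = 108·cos(3·t). En prenant d/dt de j(t), nous trouvons s(t) = -324·sin(3·t). En utilisant s(t) = -324·sin(3·t) et en substituant t = pi/3, nous trouvons s = 0.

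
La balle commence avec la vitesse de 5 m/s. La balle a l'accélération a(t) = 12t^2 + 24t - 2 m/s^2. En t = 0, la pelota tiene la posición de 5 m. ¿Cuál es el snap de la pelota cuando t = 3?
Para resolver esto, necesitamos tomar 2 derivadas de nuestra ecuación de la aceleración a(t) = 12·t^2 + 24·t - 2. Tomando d/dt de a(t), encontramos j(t) = 24·t + 24. Derivando la sacudida, obtenemos el snap: s(t) = 24. Usando s(t) = 24 y sustituyendo t = 3, encontramos s = 24.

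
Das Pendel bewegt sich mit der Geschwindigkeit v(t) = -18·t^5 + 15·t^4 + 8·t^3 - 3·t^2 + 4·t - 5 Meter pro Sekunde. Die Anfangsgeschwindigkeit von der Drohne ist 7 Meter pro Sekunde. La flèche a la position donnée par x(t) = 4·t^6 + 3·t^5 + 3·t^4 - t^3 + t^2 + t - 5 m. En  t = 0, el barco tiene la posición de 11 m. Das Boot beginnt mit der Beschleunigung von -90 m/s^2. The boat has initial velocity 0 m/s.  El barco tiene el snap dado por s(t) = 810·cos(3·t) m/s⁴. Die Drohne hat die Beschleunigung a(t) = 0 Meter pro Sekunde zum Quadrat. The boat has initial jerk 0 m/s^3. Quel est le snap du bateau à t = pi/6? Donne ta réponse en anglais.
Using s(t) = 810·cos(3·t) and substituting t = pi/6, we find s = 0.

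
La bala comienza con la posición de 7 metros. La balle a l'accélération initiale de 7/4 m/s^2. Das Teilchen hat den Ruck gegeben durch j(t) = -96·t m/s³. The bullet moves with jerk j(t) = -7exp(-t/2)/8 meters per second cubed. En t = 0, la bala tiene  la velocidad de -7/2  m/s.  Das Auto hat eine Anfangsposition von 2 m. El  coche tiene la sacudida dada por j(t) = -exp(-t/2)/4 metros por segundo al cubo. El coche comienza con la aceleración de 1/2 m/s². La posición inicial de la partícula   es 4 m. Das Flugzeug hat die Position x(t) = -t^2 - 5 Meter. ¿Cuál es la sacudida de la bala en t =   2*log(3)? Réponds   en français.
En utilisant j(t) = -7·exp(-t/2)/8 et en substituant t = 2*log(3), nous trouvons j = -7/24.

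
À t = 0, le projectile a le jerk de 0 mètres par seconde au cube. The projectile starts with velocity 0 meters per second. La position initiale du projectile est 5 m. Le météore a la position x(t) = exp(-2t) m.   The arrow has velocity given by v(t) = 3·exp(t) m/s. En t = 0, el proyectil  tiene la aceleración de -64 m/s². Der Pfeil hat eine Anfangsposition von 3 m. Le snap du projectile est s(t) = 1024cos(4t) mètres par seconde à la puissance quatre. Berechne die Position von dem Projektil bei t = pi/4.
Um dies zu lösen, müssen wir 4 Stammfunktionen unserer Gleichung für den Snap s(t) = 1024·cos(4·t) finden. Durch Integration von dem Snap und Verwendung der Anfangsbedingung j(0) = 0, erhalten wir j(t) = 256·sin(4·t). Mit ∫j(t)dt und Anwendung von a(0) = -64, finden wir a(t) = -64·cos(4·t). Das Integral von der Beschleunigung ist die Geschwindigkeit. Mit v(0) = 0 erhalten wir v(t) = -16·sin(4·t). Die Stammfunktion von der Geschwindigkeit ist die Position. Mit x(0) = 5 erhalten wir x(t) = 4·cos(4·t) + 1. Wir haben die Position x(t) = 4·cos(4·t) + 1. Durch Einsetzen von t = pi/4: x(pi/4) = -3.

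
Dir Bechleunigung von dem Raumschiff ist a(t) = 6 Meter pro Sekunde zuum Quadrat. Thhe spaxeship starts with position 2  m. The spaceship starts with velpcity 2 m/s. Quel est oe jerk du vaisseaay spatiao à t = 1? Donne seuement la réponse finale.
La réponse est 0.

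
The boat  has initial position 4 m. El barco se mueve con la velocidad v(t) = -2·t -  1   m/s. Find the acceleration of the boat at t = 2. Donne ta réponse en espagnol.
Debemos derivar nuestra ecuación de la velocidad v(t) = -2·t - 1 1 vez. Derivando la velocidad, obtenemos la aceleración: a(t) = -2. Usando a(t) = -2 y sustituyendo t = 2, encontramos a = -2.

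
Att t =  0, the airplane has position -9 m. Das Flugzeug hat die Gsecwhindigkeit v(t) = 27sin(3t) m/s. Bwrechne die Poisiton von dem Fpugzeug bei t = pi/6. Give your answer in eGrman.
Ausgehend von der Geschwindigkeit v(t) = 27·sin(3·t), nehmen wir 1 Stammfunktion. Durch Integration von der Geschwindigkeit und Verwendung der Anfangsbedingung x(0) = -9, erhalten wir x(t) = -9·cos(3·t). Aus der Gleichung für die Position x(t) = -9·cos(3·t), setzen wir t = pi/6 ein und erhalten x = 0.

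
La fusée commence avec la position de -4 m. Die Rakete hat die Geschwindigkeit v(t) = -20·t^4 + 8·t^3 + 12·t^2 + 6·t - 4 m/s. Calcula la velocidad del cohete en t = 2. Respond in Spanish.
Tenemos la velocidad v(t) = -20·t^4 + 8·t^3 + 12·t^2 + 6·t - 4. Sustituyendo t = 2: v(2) = -200.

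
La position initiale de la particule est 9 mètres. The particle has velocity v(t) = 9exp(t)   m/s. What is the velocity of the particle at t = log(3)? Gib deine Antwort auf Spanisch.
De la ecuación de la velocidad v(t) = 9·exp(t), sustituimos t = log(3) para obtener v = 27.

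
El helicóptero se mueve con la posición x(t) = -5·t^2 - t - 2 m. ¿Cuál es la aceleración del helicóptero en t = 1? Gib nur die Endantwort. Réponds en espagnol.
En t = 1, a = -10.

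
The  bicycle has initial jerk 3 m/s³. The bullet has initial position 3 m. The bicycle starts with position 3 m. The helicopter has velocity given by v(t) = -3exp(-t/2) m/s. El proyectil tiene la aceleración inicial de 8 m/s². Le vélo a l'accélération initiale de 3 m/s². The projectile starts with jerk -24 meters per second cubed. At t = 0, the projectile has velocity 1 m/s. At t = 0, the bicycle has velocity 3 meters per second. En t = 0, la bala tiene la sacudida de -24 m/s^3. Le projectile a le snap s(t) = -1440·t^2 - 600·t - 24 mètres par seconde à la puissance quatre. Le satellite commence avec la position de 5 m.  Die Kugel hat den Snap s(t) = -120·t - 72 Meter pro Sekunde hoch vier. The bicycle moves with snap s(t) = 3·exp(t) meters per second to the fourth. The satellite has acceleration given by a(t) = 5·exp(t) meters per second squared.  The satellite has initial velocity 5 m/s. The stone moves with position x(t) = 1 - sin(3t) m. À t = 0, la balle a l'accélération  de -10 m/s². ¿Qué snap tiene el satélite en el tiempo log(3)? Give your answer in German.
Wir müssen unsere Gleichung für die Beschleunigung a(t) = 5·exp(t) 2-mal ableiten. Die Ableitung von der Beschleunigung ergibt den Ruck: j(t) = 5·exp(t). Mit d/dt von j(t) finden wir s(t) = 5·exp(t). Aus der Gleichung für den Snap s(t) = 5·exp(t), setzen wir t = log(3) ein und erhalten s = 15.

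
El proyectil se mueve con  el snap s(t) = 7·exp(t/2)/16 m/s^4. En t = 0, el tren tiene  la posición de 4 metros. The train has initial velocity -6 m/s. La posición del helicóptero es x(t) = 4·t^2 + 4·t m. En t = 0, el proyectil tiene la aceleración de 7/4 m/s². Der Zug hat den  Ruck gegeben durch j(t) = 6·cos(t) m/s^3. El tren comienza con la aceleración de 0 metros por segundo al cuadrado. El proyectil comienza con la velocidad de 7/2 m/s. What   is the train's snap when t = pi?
We must differentiate our jerk equation j(t) = 6·cos(t) 1 time. Differentiating jerk, we get snap: s(t) = -6·sin(t). From the given snap equation s(t) = -6·sin(t), we substitute t = pi to get s = 0.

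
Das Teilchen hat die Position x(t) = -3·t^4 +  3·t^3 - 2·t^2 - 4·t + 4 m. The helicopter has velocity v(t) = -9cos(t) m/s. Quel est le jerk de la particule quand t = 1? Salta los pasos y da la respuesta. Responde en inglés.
j(1) = -54.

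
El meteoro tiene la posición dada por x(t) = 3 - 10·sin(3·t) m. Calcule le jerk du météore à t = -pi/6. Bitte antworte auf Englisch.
To solve this, we need to take 3 derivatives of our position equation x(t) = 3 - 10·sin(3·t). Differentiating position, we get velocity: v(t) = -30·cos(3·t). Taking d/dt of v(t), we find a(t) = 90·sin(3·t). Differentiating acceleration, we get jerk: j(t) = 270·cos(3·t). From the given jerk equation j(t) = 270·cos(3·t), we substitute t = -pi/6 to get j = 0.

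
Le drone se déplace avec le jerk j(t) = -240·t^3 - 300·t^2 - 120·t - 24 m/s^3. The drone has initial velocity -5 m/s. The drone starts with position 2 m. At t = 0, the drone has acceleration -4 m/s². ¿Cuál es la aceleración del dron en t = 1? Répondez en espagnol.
Partiendo de la sacudida j(t) = -240·t^3 - 300·t^2 - 120·t - 24, tomamos 1 integral. La integral de la sacudida es la aceleración. Usando a(0) = -4, obtenemos a(t) = -60·t^4 - 100·t^3 - 60·t^2 - 24·t - 4. Tenemos la aceleración a(t) = -60·t^4 - 100·t^3 - 60·t^2 - 24·t - 4. Sustituyendo t = 1: a(1) = -248.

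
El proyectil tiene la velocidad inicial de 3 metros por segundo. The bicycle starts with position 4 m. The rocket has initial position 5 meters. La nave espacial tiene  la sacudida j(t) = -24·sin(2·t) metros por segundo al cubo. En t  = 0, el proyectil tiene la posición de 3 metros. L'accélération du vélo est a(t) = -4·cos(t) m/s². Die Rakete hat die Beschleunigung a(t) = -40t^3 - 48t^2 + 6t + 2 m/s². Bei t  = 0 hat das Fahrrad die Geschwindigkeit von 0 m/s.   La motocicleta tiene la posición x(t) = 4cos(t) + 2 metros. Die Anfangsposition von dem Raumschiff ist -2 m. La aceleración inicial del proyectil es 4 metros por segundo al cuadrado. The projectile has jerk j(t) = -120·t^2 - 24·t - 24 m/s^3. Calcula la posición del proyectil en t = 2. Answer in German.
Ausgehend von dem Ruck j(t) = -120·t^2 - 24·t - 24, nehmen wir 3 Stammfunktionen. Mit ∫j(t)dt und Anwendung von a(0) = 4, finden wir a(t) = -40·t^3 - 12·t^2 - 24·t + 4. Das Integral von der Beschleunigung ist die Geschwindigkeit. Mit v(0) = 3 erhalten wir v(t) = -10·t^4 - 4·t^3 - 12·t^2 + 4·t + 3. Mit ∫v(t)dt und Anwendung von x(0) = 3, finden wir x(t) = -2·t^5 - t^4 - 4·t^3 + 2·t^2 + 3·t + 3. Aus der Gleichung für die Position x(t) = -2·t^5 - t^4 - 4·t^3 + 2·t^2 + 3·t + 3, setzen wir t = 2 ein und erhalten x = -95.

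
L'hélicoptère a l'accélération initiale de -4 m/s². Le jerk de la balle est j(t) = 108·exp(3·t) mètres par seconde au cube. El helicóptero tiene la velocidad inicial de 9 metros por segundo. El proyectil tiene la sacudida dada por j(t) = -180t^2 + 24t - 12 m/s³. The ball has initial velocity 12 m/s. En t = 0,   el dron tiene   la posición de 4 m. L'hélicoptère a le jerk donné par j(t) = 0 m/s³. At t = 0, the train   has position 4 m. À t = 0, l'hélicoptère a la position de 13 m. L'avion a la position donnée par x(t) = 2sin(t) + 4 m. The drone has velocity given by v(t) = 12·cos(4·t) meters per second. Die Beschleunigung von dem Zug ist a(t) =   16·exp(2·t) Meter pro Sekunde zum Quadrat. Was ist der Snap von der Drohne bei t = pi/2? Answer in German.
Um dies zu lösen, müssen wir 3 Ableitungen unserer Gleichung für die Geschwindigkeit v(t) = 12·cos(4·t) nehmen. Mit d/dt von v(t) finden wir a(t) = -48·sin(4·t). Mit d/dt von a(t) finden wir j(t) = -192·cos(4·t). Die Ableitung von dem Ruck ergibt den Snap: s(t) = 768·sin(4·t). Aus der Gleichung für den Snap s(t) = 768·sin(4·t), setzen wir t = pi/2 ein und erhalten s = 0.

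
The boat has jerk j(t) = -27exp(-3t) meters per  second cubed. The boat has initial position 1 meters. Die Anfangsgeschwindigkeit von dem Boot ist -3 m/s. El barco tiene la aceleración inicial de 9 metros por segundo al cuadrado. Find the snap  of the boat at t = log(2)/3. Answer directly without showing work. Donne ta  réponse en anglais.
The snap at t = log(2)/3 is s = 81/2.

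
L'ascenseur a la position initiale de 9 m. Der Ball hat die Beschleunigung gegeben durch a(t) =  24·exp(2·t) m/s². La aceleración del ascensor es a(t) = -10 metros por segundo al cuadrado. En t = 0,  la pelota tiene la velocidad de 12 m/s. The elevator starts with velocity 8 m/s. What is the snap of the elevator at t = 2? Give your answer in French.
Pour résoudre ceci, nous devons prendre 2 dérivées de notre équation de l'accélération a(t) = -10. En prenant d/dt de a(t), nous trouvons j(t) = 0. En dérivant le jerk, nous obtenons le snap: s(t) = 0. Nous avons le snap s(t) = 0. En substituant t = 2: s(2) = 0.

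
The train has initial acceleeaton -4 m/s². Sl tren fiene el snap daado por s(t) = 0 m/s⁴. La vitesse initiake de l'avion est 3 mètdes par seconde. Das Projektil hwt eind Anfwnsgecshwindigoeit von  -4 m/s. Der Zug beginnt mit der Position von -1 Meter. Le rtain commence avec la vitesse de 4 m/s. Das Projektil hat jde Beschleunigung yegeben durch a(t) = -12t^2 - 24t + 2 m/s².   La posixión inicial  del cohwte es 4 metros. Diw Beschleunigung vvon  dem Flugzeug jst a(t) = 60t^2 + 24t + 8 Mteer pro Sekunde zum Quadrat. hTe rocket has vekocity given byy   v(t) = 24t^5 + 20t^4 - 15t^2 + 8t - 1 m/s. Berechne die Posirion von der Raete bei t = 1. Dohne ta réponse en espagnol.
Para resolver esto, necesitamos tomar 1 antiderivada de nuestra ecuación de la velocidad v(t) = 24·t^5 + 20·t^4 - 15·t^2 + 8·t - 1. Integrando la velocidad y usando la condición inicial x(0) = 4, obtenemos x(t) = 4·t^6 + 4·t^5 - 5·t^3 + 4·t^2 - t + 4. Tenemos la posición x(t) = 4·t^6 + 4·t^5 - 5·t^3 + 4·t^2 - t + 4. Sustituyendo t = 1: x(1) = 10.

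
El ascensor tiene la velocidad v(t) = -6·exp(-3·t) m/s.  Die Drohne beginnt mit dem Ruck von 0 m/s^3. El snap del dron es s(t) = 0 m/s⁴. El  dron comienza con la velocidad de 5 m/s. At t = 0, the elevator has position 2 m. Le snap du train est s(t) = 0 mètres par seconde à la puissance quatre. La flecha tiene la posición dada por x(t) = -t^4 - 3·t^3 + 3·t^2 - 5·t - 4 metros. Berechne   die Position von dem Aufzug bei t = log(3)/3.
Ausgehend von der Geschwindigkeit v(t) = -6·exp(-3·t), nehmen wir 1 Integral. Die Stammfunktion von der Geschwindigkeit, mit x(0) = 2, ergibt die Position: x(t) = 2·exp(-3·t). Wir haben die Position x(t) = 2·exp(-3·t). Durch Einsetzen von t = log(3)/3: x(log(3)/3) = 2/3.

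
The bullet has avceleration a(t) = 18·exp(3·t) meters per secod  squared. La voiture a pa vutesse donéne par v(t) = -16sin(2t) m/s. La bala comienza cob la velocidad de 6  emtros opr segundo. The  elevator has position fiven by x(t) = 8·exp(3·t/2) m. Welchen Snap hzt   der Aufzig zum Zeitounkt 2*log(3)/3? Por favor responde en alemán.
Um dies zu lösen, müssen wir 4 Ableitungen unserer Gleichung für die Position x(t) = 8·exp(3·t/2) nehmen. Mit d/dt von x(t) finden wir v(t) = 12·exp(3·t/2). Die Ableitung von der Geschwindigkeit ergibt die Beschleunigung: a(t) = 18·exp(3·t/2). Durch Ableiten von der Beschleunigung erhalten wir den Ruck: j(t) = 27·exp(3·t/2). Die Ableitung von dem Ruck ergibt den Snap: s(t) = 81·exp(3·t/2)/2. Mit s(t) = 81·exp(3·t/2)/2 und Einsetzen von t = 2*log(3)/3, finden wir s = 243/2.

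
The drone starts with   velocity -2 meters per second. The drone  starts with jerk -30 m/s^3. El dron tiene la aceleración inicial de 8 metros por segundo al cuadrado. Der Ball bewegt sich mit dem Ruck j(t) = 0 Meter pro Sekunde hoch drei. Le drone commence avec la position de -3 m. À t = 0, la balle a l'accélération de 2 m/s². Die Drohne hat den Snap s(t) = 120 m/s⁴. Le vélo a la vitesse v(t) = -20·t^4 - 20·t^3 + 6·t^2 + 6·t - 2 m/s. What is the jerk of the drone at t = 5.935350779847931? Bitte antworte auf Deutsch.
Um dies zu lösen, müssen wir 1 Stammfunktion unserer Gleichung für den Snap s(t) = 120 finden. Die Stammfunktion von dem Snap, mit j(0) = -30, ergibt den Ruck: j(t) = 120·t - 30. Wir haben den Ruck j(t) = 120·t - 30. Durch Einsetzen von t = 5.935350779847931: j(5.935350779847931) = 682.242093581752.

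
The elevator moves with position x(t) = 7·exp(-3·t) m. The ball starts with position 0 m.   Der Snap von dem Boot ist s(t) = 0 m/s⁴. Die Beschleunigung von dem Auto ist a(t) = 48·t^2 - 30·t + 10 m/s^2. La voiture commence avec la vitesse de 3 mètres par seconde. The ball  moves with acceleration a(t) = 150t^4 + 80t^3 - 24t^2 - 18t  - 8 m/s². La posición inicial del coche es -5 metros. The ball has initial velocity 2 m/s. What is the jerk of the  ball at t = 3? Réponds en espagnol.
Para resolver esto, necesitamos tomar 1 derivada de nuestra ecuación de la aceleración a(t) = 150·t^4 + 80·t^3 - 24·t^2 - 18·t - 8. Tomando d/dt de a(t), encontramos j(t) = 600·t^3 + 240·t^2 - 48·t - 18. Usando j(t) = 600·t^3 + 240·t^2 - 48·t - 18 y sustituyendo t = 3, encontramos j = 18198.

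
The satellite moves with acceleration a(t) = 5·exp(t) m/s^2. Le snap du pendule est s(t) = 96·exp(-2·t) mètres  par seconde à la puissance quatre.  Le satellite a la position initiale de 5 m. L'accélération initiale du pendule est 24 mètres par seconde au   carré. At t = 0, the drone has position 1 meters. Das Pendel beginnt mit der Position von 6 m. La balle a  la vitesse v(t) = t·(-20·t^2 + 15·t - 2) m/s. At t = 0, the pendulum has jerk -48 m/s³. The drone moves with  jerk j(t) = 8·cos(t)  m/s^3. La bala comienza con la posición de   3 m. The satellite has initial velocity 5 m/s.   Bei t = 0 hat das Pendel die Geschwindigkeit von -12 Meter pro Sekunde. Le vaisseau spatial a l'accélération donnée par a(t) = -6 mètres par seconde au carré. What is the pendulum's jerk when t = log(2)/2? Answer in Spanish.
Necesitamos integrar nuestra ecuación del snap s(t) = 96·exp(-2·t) 1 vez. Tomando ∫s(t)dt y aplicando j(0) = -48, encontramos j(t) = -48·exp(-2·t). Tenemos la sacudida j(t) = -48·exp(-2·t). Sustituyendo t = log(2)/2: j(log(2)/2) = -24.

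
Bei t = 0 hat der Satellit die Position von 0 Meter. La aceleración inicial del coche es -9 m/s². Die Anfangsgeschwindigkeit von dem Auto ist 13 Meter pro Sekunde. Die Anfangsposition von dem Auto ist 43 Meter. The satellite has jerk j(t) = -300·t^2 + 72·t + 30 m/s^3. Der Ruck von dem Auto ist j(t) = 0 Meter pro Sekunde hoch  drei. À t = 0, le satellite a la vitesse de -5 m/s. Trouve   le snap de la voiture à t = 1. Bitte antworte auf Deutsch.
Um dies zu lösen, müssen wir 1 Ableitung unserer Gleichung für den Ruck j(t) = 0 nehmen. Durch Ableiten von dem Ruck erhalten wir den Snap: s(t) = 0. Wir haben den Snap s(t) = 0. Durch Einsetzen von t = 1: s(1) = 0.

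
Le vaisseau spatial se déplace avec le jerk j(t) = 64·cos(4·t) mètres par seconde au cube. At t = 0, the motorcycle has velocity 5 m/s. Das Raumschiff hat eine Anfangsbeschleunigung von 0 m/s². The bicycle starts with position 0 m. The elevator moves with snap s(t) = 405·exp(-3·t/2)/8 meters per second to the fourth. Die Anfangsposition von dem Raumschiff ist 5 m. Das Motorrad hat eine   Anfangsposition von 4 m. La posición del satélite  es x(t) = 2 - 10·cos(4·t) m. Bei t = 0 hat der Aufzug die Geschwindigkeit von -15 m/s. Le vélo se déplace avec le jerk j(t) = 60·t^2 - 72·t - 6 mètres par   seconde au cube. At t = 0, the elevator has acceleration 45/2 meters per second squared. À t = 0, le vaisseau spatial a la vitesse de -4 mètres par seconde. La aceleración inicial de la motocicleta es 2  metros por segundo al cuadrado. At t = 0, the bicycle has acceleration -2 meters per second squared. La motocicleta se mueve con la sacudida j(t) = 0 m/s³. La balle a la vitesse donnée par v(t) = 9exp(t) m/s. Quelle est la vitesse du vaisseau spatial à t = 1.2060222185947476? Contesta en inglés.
To find the answer, we compute 2 integrals of j(t) = 64·cos(4·t). The integral of jerk is acceleration. Using a(0) = 0, we get a(t) = 16·sin(4·t). Integrating acceleration and using the initial condition v(0) = -4, we get v(t) = -4·cos(4·t). From the given velocity equation v(t) = -4·cos(4·t), we substitute t = 1.2060222185947476 to get v = -0.445871045660534.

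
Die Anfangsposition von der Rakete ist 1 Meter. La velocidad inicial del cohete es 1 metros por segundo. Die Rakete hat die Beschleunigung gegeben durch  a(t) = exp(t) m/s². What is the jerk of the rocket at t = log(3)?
We must differentiate our acceleration equation a(t) = exp(t) 1 time. Differentiating acceleration, we get jerk: j(t) = exp(t). From the given jerk equation j(t) = exp(t), we substitute t = log(3) to get j = 3.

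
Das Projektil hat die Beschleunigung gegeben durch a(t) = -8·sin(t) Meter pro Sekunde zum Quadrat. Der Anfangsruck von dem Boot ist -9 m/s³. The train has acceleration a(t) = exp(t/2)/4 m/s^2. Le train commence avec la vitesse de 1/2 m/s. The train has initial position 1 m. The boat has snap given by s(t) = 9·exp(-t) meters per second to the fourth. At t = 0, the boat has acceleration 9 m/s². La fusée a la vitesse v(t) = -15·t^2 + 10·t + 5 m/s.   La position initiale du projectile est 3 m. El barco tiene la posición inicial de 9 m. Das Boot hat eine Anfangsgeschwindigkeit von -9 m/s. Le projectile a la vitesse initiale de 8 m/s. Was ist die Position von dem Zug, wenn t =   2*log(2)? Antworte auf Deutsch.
Ausgehend von der Beschleunigung a(t) = exp(t/2)/4, nehmen wir 2 Stammfunktionen. Durch Integration von der Beschleunigung und Verwendung der Anfangsbedingung v(0) = 1/2, erhalten wir v(t) = exp(t/2)/2. Mit ∫v(t)dt und Anwendung von x(0) = 1, finden wir x(t) = exp(t/2). Aus der Gleichung für die Position x(t) = exp(t/2), setzen wir t = 2*log(2) ein und erhalten x = 2.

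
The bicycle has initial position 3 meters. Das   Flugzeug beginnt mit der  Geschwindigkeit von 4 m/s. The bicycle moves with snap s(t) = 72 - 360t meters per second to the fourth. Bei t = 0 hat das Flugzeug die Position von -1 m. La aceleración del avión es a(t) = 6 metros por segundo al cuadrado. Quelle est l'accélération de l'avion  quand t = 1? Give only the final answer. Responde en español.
a(1) = 6.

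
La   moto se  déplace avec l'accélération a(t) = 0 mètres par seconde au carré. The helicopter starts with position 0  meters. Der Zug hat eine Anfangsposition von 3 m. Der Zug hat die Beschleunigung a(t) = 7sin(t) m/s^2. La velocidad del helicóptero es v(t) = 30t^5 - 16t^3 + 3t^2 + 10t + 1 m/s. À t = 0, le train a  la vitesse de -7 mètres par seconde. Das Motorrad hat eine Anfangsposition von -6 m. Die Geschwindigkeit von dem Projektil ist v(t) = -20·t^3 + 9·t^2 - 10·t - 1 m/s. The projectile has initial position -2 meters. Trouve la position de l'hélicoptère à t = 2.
En partant de la vitesse v(t) = 30·t^5 - 16·t^3 + 3·t^2 + 10·t + 1, nous prenons 1 primitive. En prenant ∫v(t)dt et en appliquant x(0) = 0, nous trouvons x(t) = 5·t^6 - 4·t^4 + t^3 + 5·t^2 + t. Nous avons la position x(t) = 5·t^6 - 4·t^4 + t^3 + 5·t^2 + t. En substituant t = 2: x(2) = 286.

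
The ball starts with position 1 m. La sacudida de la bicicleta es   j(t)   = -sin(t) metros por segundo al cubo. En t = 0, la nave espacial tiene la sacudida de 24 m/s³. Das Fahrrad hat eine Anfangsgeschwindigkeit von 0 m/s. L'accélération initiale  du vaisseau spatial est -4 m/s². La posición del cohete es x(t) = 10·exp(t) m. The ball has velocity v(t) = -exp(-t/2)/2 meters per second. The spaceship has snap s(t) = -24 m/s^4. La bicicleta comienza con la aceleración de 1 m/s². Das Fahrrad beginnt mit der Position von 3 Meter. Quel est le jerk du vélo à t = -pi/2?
Nous avons le jerk j(t) = -sin(t). En substituant t = -pi/2: j(-pi/2) = 1.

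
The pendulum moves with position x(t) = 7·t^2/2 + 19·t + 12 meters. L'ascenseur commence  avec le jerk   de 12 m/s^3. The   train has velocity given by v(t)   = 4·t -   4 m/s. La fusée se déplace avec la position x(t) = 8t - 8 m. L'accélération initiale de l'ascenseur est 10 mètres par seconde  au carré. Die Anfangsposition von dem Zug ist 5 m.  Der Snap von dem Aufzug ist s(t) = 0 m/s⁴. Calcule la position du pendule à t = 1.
Nous avons la position x(t) = 7·t^2/2 + 19·t + 12. En substituant t = 1: x(1) = 69/2.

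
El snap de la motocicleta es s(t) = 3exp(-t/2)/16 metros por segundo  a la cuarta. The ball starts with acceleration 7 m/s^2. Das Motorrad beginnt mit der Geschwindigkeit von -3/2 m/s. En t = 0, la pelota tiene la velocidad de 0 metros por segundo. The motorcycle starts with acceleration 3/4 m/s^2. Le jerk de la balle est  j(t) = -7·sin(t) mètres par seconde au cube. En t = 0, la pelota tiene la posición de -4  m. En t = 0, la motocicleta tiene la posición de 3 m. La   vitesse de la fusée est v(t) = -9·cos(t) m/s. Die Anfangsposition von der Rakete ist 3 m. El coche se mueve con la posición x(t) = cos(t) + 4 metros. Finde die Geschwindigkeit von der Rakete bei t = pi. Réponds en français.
Nous avons la vitesse v(t) = -9·cos(t). En substituant t = pi: v(pi) = 9.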